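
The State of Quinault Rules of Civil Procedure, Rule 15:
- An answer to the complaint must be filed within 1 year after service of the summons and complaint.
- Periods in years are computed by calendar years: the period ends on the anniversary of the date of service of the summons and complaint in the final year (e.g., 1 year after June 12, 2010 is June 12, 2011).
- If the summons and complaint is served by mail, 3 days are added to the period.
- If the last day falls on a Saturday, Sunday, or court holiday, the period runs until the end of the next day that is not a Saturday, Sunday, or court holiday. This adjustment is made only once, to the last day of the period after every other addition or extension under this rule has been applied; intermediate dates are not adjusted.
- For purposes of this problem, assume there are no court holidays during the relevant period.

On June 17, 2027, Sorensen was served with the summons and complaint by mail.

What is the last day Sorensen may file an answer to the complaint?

1 year after June 17, 2027 is June 17, 2028.
Service was by mail, adding 3 days: June 17, 2028 + 3 days = June 20, 2028.
June 20, 2028 is a Tuesday and not a court holiday, so no extension applies.

June 20, 2028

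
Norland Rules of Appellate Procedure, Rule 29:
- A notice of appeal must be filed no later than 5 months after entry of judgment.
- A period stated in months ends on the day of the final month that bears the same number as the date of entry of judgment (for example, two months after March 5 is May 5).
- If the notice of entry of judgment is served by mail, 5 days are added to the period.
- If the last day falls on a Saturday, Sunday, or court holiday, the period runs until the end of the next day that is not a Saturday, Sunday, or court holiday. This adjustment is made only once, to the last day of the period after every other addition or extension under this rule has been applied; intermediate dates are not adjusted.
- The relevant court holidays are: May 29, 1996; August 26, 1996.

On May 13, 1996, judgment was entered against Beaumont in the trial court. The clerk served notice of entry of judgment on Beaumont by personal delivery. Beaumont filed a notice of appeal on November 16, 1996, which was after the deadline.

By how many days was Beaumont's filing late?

33 days

5 months after May 13, 1996 is October 13, 1996.
Service was not by mail, so no mail extension applies.
October 13, 1996 is Sunday. The next qualifying day is October 14, 1996.
The deadline is October 14, 1996; from October 14, 1996 to November 16, 1996 is 33 days.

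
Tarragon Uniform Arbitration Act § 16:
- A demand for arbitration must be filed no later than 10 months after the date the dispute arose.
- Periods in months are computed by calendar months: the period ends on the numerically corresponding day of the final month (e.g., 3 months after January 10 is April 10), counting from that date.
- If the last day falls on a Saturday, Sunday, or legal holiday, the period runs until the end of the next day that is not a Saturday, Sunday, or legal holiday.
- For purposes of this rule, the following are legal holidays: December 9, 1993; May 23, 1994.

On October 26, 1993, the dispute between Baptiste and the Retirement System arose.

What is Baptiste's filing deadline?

10 months after October 26, 1993 is August 26, 1994.
August 26, 1994 is a Friday and not a legal holiday, so no extension applies.

August 26, 1994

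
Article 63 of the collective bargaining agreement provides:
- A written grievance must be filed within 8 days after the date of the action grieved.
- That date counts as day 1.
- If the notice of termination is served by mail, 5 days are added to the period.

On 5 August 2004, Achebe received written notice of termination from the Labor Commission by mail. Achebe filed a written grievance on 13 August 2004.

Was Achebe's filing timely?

Yes

Counting 5 August 2004 as day 1, day 8 is August 12, 2004.
Service was by mail, adding 5 days: August 12, 2004 + 5 days = August 17, 2004.
The deadline is August 17, 2004; the filing on August 13, 2004 is on or before that date.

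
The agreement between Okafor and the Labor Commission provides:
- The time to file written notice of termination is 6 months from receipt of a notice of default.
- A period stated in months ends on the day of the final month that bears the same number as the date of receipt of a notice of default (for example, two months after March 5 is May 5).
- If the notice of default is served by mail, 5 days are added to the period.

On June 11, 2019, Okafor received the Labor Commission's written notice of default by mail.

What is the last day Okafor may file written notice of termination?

6 months after June 11, 2019 is December 11, 2019.
Service was by mail, adding 5 days: December 11, 2019 + 5 days = December 16, 2019.

December 16, 2019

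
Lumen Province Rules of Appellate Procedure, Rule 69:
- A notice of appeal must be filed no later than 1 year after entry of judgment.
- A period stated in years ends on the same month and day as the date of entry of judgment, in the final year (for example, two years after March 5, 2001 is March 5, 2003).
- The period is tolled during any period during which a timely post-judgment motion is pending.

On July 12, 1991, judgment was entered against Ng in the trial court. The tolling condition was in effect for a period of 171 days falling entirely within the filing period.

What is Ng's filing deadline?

1 year after July 12, 1991 is July 12, 1992.
Tolling adds 171 days: July 12, 1992 + 171 days = December 30, 1992.

December 30, 1992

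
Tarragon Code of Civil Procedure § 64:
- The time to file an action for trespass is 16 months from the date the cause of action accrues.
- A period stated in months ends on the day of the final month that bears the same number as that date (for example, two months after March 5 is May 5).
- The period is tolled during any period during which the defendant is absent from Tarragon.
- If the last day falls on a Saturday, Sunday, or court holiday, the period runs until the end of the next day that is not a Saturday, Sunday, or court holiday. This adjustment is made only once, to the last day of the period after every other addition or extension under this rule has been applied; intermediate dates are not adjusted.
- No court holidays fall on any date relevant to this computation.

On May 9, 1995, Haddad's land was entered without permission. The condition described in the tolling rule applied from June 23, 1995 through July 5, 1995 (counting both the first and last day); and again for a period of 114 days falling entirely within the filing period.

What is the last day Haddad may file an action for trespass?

January 14, 1997

16 months after May 9, 1995 is September 9, 1996.
From June 23, 1995 through July 5, 1995 inclusive is 13 days; tolling adds 13 days: September 9, 1996 + 13 days = September 22, 1996.
Tolling adds 114 days: September 22, 1996 + 114 days = January 14, 1997.
January 14, 1997 is a Tuesday and not a court holiday, so no extension applies.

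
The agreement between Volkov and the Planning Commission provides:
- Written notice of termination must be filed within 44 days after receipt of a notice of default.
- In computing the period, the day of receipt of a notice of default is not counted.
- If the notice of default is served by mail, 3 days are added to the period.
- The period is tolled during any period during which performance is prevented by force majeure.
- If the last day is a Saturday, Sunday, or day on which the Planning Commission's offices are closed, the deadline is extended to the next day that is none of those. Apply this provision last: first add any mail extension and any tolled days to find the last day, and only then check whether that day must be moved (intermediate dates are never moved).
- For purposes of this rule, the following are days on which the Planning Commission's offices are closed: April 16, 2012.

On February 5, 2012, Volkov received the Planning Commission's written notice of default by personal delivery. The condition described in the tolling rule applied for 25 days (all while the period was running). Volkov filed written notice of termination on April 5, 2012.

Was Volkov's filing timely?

Yes

44 days after February 5, 2012 is March 20, 2012.
Service was not by mail, so no mail extension applies.
Tolling adds 25 days: March 20, 2012 + 25 days = April 14, 2012.
April 14, 2012 is Saturday; April 15, 2012 is Sunday; April 16, 2012 is a listed holiday. The next qualifying day is April 17, 2012.
The deadline is April 17, 2012; the filing on April 5, 2012 is on or before that date.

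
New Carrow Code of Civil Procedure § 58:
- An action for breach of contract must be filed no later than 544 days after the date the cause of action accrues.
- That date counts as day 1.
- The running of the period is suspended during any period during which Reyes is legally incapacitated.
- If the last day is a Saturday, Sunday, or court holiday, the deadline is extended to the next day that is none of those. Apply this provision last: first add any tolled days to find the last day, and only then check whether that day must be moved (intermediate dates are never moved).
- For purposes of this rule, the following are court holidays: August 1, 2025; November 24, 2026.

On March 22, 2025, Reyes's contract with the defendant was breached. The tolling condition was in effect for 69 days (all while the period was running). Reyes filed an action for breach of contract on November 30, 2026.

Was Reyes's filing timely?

No

Counting March 22, 2025 as day 1, day 544 is September 16, 2026.
Tolling adds 69 days: September 16, 2026 + 69 days = November 24, 2026.
November 24, 2026 is a listed holiday. The next qualifying day is November 25, 2026.
The deadline is November 25, 2026; the filing on November 30, 2026 is after that date.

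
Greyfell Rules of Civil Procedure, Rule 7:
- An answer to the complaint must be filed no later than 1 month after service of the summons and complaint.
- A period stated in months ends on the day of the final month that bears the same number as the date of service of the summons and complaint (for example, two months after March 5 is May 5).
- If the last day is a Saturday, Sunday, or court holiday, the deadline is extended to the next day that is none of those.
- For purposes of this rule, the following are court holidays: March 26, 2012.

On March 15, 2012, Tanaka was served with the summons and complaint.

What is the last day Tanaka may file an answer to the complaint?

1 month after March 15, 2012 is April 15, 2012.
April 15, 2012 is Sunday. The next qualifying day is April 16, 2012.

April 16, 2012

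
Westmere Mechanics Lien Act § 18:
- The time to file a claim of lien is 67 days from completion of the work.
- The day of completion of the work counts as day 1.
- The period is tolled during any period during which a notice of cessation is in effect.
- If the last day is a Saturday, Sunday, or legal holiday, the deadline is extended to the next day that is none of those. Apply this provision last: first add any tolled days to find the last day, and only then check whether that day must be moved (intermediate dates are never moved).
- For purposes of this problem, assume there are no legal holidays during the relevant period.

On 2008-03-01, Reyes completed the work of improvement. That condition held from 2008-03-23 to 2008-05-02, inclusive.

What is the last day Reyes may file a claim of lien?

Counting 2008-03-01 as day 1, day 67 is May 6, 2008.
From March 23, 2008 through May 2, 2008 inclusive is 41 days; tolling adds 41 days: May 6, 2008 + 41 days = June 16, 2008.
June 16, 2008 is a Monday and not a legal holiday, so no extension applies.

June 16, 2008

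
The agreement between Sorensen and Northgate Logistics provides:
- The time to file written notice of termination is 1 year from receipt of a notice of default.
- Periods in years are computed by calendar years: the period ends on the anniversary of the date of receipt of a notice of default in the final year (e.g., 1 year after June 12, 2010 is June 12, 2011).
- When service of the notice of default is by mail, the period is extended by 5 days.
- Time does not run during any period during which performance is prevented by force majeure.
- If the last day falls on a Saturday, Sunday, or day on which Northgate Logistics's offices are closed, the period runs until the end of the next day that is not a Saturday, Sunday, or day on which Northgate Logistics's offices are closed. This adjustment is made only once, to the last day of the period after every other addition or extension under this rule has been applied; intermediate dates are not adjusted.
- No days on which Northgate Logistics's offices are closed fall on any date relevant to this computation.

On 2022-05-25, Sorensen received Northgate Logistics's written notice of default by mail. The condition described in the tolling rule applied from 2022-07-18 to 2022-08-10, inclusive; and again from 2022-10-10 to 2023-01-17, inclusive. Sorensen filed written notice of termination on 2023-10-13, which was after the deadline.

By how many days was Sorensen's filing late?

11 days

1 year after 2022-05-25 is May 25, 2023.
Service was by mail, adding 5 days: May 25, 2023 + 5 days = May 30, 2023.
From July 18, 2022 through August 10, 2022 inclusive is 24 days; tolling adds 24 days: May 30, 2023 + 24 days = June 23, 2023.
From October 10, 2022 through January 17, 2023 inclusive is 100 days; tolling adds 100 days: June 23, 2023 + 100 days = October 1, 2023.
October 1, 2023 is Sunday. The next qualifying day is October 2, 2023.
The deadline is October 2, 2023; from October 2, 2023 to October 13, 2023 is 11 days.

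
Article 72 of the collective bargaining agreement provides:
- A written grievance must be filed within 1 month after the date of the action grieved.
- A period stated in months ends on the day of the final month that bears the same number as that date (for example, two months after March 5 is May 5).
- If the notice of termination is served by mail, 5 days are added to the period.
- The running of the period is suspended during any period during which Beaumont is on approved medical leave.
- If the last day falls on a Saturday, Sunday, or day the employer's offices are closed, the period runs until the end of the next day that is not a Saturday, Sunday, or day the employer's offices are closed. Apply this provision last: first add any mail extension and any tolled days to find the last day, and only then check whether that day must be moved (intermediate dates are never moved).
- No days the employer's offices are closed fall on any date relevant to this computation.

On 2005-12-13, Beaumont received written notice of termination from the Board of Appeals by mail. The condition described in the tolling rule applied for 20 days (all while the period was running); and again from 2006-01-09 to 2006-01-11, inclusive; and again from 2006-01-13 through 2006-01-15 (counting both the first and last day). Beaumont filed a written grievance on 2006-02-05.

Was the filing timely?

1 month after 2005-12-13 is January 13, 2006.
Service was by mail, adding 5 days: January 13, 2006 + 5 days = January 18, 2006.
Tolling adds 20 days: January 18, 2006 + 20 days = February 7, 2006.
From January 9, 2006 through January 11, 2006 inclusive is 3 days; tolling adds 3 days: February 7, 2006 + 3 days = February 10, 2006.
From January 13, 2006 through January 15, 2006 inclusive is 3 days; tolling adds 3 days: February 10, 2006 + 3 days = February 13, 2006.
February 13, 2006 is a Monday and not a day the employer's offices are closed, so no extension applies.
The deadline is February 13, 2006; the filing on February 5, 2006 is on or before that date.

Yes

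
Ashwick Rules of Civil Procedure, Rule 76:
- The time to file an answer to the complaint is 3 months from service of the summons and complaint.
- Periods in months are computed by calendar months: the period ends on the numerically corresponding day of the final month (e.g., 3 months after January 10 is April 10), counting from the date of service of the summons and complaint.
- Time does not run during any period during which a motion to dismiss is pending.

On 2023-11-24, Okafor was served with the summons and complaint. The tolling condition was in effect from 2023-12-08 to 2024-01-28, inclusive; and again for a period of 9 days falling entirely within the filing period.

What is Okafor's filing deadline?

3 months after 2023-11-24 is February 24, 2024.
From December 8, 2023 through January 28, 2024 inclusive is 52 days; tolling adds 52 days: February 24, 2024 + 52 days = April 16, 2024.
Tolling adds 9 days: April 16, 2024 + 9 days = April 25, 2024.

April 25, 2024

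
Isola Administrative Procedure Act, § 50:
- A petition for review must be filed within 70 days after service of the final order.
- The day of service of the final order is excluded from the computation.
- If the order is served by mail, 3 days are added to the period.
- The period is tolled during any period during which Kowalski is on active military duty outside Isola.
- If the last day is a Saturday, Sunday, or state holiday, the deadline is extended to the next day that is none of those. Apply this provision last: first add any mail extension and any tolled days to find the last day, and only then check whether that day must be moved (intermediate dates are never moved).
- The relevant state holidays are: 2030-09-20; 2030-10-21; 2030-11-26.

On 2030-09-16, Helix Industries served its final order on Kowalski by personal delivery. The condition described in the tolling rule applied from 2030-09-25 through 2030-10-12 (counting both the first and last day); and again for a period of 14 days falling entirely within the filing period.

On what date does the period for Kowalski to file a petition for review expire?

70 days after 2030-09-16 is November 25, 2030.
Service was not by mail, so no mail extension applies.
From September 25, 2030 through October 12, 2030 inclusive is 18 days; tolling adds 18 days: November 25, 2030 + 18 days = December 13, 2030.
Tolling adds 14 days: December 13, 2030 + 14 days = December 27, 2030.
December 27, 2030 is a Friday and not a state holiday, so no extension applies.

December 27, 2030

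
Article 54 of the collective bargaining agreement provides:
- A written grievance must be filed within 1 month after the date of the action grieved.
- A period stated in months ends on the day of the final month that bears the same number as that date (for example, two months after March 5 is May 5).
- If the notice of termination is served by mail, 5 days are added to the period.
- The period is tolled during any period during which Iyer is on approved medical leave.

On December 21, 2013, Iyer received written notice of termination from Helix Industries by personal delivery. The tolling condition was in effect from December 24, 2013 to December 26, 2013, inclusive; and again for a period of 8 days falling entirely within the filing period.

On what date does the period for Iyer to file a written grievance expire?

February 1, 2014

1 month after December 21, 2013 is January 21, 2014.
Service was not by mail, so no mail extension applies.
From December 24, 2013 through December 26, 2013 inclusive is 3 days; tolling adds 3 days: January 21, 2014 + 3 days = January 24, 2014.
Tolling adds 8 days: January 24, 2014 + 8 days = February 1, 2014.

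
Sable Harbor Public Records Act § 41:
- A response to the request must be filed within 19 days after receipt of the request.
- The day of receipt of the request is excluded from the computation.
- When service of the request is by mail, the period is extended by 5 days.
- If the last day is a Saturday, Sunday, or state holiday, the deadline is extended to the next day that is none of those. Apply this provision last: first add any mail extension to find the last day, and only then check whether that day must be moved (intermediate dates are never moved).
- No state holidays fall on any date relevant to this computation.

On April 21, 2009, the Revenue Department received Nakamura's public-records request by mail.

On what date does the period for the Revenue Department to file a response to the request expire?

May 15, 2009

19 days after April 21, 2009 is May 10, 2009.
Service was by mail, adding 5 days: May 10, 2009 + 5 days = May 15, 2009.
May 15, 2009 is a Friday and not a state holiday, so no extension applies.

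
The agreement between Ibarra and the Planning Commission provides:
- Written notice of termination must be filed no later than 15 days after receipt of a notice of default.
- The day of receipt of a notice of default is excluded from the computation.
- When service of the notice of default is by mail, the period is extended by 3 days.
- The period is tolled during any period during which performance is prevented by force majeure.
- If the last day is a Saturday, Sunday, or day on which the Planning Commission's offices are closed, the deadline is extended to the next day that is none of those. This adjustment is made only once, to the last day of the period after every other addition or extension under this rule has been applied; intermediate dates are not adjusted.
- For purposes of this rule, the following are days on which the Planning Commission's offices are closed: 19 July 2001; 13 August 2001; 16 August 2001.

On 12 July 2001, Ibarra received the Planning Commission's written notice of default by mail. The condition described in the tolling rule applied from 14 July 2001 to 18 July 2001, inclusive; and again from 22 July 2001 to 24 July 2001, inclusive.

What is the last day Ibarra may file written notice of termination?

15 days after 12 July 2001 is July 27, 2001.
Service was by mail, adding 3 days: July 27, 2001 + 3 days = July 30, 2001.
From July 14, 2001 through July 18, 2001 inclusive is 5 days; tolling adds 5 days: July 30, 2001 + 5 days = August 4, 2001.
From July 22, 2001 through July 24, 2001 inclusive is 3 days; tolling adds 3 days: August 4, 2001 + 3 days = August 7, 2001.
August 7, 2001 is a Tuesday and not a day on which the Planning Commission's offices are closed, so no extension applies.

August 7, 2001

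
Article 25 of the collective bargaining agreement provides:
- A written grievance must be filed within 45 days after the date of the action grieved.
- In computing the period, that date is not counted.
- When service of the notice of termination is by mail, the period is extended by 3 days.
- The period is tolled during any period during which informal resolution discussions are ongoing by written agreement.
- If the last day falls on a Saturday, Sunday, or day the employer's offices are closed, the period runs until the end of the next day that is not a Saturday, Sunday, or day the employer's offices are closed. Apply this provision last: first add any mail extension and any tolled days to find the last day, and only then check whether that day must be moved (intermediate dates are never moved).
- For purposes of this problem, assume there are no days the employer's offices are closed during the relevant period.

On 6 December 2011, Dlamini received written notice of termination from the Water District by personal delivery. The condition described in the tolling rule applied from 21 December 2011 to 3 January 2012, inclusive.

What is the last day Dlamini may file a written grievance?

February 3, 2012

45 days after 6 December 2011 is January 20, 2012.
Service was not by mail, so no mail extension applies.
From December 21, 2011 through January 3, 2012 inclusive is 14 days; tolling adds 14 days: January 20, 2012 + 14 days = February 3, 2012.
February 3, 2012 is a Friday and not a day the employer's offices are closed, so no extension applies.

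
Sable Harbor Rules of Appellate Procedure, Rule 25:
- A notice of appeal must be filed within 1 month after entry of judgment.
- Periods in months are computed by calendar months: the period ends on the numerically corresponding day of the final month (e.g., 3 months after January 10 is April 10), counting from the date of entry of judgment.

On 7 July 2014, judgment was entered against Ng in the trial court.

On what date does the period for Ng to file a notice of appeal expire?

August 7, 2014

1 month after 7 July 2014 is August 7, 2014.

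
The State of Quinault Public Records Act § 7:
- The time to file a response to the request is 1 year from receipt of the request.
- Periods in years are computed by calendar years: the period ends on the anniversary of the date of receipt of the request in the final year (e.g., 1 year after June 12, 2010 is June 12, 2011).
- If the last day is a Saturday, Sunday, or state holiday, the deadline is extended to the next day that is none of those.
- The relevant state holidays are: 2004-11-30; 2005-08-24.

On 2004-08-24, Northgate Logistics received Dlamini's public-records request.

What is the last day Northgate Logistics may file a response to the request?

1 year after 2004-08-24 is August 24, 2005.
August 24, 2005 is a listed holiday. The next qualifying day is August 25, 2005.

August 25, 2005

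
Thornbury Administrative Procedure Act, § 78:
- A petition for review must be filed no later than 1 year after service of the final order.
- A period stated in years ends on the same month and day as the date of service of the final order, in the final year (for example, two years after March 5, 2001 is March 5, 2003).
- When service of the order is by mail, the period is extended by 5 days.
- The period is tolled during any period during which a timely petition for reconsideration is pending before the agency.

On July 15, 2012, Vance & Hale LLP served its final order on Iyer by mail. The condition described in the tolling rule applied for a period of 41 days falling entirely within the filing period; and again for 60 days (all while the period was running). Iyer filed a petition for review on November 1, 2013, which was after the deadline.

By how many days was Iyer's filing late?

3 days

1 year after July 15, 2012 is July 15, 2013.
Service was by mail, adding 5 days: July 15, 2013 + 5 days = July 20, 2013.
Tolling adds 41 days: July 20, 2013 + 41 days = August 30, 2013.
Tolling adds 60 days: August 30, 2013 + 60 days = October 29, 2013.
The deadline is October 29, 2013; from October 29, 2013 to November 1, 2013 is 3 days.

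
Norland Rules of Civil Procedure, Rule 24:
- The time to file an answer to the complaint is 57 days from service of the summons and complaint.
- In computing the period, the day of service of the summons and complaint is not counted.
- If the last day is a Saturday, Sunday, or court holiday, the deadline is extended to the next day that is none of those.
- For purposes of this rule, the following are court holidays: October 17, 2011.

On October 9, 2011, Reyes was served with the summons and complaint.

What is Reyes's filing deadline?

57 days after October 9, 2011 is December 5, 2011.
December 5, 2011 is a Monday and not a court holiday, so no extension applies.

December 5, 2011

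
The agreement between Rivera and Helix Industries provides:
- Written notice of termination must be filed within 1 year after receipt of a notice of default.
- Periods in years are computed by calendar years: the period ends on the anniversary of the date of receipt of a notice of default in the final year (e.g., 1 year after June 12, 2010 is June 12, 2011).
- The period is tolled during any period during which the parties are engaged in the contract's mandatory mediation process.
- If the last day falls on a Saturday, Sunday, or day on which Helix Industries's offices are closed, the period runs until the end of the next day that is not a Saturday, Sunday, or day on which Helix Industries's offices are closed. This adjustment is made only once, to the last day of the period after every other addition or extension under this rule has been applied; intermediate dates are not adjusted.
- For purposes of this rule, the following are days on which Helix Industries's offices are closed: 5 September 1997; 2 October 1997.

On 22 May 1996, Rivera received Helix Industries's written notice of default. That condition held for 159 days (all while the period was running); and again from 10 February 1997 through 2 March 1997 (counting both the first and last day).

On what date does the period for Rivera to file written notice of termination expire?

November 18, 1997

1 year after 22 May 1996 is May 22, 1997.
Tolling adds 159 days: May 22, 1997 + 159 days = October 28, 1997.
From February 10, 1997 through March 2, 1997 inclusive is 21 days; tolling adds 21 days: October 28, 1997 + 21 days = November 18, 1997.
November 18, 1997 is a Tuesday and not a day on which Helix Industries's offices are closed, so no extension applies.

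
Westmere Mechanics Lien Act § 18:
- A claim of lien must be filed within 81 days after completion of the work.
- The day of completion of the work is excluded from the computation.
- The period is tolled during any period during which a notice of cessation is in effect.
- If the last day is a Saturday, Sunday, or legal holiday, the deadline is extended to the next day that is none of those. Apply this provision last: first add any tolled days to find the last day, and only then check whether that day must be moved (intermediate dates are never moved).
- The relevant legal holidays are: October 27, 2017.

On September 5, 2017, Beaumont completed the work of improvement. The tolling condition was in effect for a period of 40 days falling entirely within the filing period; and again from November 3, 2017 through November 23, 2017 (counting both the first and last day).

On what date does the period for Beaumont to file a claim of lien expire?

81 days after September 5, 2017 is November 25, 2017.
Tolling adds 40 days: November 25, 2017 + 40 days = January 4, 2018.
From November 3, 2017 through November 23, 2017 inclusive is 21 days; tolling adds 21 days: January 4, 2018 + 21 days = January 25, 2018.
January 25, 2018 is a Thursday and not a legal holiday, so no extension applies.

January 25, 2018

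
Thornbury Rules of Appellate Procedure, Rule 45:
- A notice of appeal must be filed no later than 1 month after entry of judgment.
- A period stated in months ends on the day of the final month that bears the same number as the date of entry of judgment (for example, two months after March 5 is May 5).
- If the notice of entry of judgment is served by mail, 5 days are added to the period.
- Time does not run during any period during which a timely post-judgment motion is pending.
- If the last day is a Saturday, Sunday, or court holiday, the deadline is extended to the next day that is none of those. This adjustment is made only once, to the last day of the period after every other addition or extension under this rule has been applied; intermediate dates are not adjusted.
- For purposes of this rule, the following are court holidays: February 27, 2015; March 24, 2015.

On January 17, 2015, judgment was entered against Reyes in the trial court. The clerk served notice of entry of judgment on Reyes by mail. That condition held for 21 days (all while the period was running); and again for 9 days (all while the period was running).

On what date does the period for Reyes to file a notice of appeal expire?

March 25, 2015

1 month after January 17, 2015 is February 17, 2015.
Service was by mail, adding 5 days: February 17, 2015 + 5 days = February 22, 2015.
Tolling adds 21 days: February 22, 2015 + 21 days = March 15, 2015.
Tolling adds 9 days: March 15, 2015 + 9 days = March 24, 2015.
March 24, 2015 is a listed holiday. The next qualifying day is March 25, 2015.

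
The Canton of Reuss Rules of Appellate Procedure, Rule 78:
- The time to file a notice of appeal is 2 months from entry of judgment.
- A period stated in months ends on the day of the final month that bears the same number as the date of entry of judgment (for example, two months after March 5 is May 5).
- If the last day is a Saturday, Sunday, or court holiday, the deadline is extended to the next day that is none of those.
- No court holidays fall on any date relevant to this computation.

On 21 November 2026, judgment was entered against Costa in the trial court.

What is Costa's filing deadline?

2 months after 21 November 2026 is January 21, 2027.
January 21, 2027 is a Thursday and not a court holiday, so no extension applies.

January 21, 2027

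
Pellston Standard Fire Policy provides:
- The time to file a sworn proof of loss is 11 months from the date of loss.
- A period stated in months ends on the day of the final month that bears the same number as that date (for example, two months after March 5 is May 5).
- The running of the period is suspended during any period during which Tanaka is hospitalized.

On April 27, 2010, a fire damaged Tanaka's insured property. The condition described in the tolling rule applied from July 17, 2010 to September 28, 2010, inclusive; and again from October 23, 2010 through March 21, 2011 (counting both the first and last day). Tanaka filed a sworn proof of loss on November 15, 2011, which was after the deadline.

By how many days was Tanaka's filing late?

11 months after April 27, 2010 is March 27, 2011.
From July 17, 2010 through September 28, 2010 inclusive is 74 days; tolling adds 74 days: March 27, 2011 + 74 days = June 9, 2011.
From October 23, 2010 through March 21, 2011 inclusive is 150 days; tolling adds 150 days: June 9, 2011 + 150 days = November 6, 2011.
The deadline is November 6, 2011; from November 6, 2011 to November 15, 2011 is 9 days.

9 days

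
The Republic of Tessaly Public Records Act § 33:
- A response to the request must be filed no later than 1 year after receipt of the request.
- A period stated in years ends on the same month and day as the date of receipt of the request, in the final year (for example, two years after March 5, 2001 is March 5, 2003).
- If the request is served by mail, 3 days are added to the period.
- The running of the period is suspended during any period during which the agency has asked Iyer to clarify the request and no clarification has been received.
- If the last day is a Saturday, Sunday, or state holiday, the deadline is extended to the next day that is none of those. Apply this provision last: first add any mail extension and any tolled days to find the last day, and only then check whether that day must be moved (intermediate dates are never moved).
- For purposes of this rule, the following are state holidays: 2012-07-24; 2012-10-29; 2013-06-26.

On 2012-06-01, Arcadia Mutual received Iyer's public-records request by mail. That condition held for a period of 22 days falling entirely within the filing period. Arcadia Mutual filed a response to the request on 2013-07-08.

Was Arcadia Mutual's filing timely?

No

1 year after 2012-06-01 is June 1, 2013.
Service was by mail, adding 3 days: June 1, 2013 + 3 days = June 4, 2013.
Tolling adds 22 days: June 4, 2013 + 22 days = June 26, 2013.
June 26, 2013 is a listed holiday. The next qualifying day is June 27, 2013.
The deadline is June 27, 2013; the filing on July 8, 2013 is after that date.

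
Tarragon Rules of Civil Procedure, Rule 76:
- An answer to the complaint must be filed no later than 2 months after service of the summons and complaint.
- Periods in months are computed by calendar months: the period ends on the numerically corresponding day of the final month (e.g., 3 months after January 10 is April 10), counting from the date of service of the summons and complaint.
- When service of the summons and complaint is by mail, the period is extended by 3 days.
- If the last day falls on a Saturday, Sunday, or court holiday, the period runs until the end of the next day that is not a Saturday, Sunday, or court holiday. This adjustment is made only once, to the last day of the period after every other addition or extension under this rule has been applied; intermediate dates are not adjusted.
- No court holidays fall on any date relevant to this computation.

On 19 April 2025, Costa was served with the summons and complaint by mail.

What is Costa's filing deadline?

2 months after 19 April 2025 is June 19, 2025.
Service was by mail, adding 3 days: June 19, 2025 + 3 days = June 22, 2025.
June 22, 2025 is Sunday. The next qualifying day is June 23, 2025.

June 23, 2025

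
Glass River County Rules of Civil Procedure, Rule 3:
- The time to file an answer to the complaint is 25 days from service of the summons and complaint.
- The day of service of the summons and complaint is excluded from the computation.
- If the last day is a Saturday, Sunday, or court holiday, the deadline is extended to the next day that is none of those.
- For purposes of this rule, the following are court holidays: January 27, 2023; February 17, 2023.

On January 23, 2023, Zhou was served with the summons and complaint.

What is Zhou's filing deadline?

25 days after January 23, 2023 is February 17, 2023.
February 17, 2023 is a listed holiday; February 18, 2023 is Saturday; February 19, 2023 is Sunday. The next qualifying day is February 20, 2023.

February 20, 2023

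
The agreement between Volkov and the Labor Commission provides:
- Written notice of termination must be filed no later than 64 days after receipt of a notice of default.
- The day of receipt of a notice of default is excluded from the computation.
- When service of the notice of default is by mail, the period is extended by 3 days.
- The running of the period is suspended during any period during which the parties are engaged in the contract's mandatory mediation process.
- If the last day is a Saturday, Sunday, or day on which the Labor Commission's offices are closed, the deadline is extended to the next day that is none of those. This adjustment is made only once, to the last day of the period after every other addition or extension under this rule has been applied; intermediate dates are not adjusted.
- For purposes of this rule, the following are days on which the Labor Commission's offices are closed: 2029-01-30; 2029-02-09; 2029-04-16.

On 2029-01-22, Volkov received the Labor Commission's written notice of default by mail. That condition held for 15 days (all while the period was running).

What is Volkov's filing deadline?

64 days after 2029-01-22 is March 27, 2029.
Service was by mail, adding 3 days: March 27, 2029 + 3 days = March 30, 2029.
Tolling adds 15 days: March 30, 2029 + 15 days = April 14, 2029.
April 14, 2029 is Saturday; April 15, 2029 is Sunday; April 16, 2029 is a listed holiday. The next qualifying day is April 17, 2029.

April 17, 2029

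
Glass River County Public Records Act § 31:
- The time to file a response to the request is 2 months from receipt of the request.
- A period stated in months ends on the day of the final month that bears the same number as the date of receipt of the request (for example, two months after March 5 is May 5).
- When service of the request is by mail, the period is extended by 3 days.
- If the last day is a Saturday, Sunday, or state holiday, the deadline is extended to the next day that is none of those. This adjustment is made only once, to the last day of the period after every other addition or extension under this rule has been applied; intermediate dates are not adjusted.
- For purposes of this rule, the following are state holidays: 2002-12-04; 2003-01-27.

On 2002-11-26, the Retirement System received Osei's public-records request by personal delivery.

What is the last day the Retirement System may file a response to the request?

2 months after 2002-11-26 is January 26, 2003.
Service was not by mail, so no mail extension applies.
January 26, 2003 is Sunday; January 27, 2003 is a listed holiday. The next qualifying day is January 28, 2003.

January 28, 2003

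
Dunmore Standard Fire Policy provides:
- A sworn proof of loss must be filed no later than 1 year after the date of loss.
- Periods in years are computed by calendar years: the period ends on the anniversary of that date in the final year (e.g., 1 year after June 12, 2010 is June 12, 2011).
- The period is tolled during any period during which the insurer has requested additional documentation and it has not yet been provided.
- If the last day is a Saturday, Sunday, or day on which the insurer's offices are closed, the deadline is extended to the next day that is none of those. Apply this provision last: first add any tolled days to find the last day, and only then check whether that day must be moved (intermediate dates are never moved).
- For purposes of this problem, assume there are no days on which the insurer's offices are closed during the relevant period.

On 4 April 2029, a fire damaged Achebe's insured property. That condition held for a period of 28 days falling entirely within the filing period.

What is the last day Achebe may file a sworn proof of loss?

1 year after 4 April 2029 is April 4, 2030.
Tolling adds 28 days: April 4, 2030 + 28 days = May 2, 2030.
May 2, 2030 is a Thursday and not a day on which the insurer's offices are closed, so no extension applies.

May 2, 2030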